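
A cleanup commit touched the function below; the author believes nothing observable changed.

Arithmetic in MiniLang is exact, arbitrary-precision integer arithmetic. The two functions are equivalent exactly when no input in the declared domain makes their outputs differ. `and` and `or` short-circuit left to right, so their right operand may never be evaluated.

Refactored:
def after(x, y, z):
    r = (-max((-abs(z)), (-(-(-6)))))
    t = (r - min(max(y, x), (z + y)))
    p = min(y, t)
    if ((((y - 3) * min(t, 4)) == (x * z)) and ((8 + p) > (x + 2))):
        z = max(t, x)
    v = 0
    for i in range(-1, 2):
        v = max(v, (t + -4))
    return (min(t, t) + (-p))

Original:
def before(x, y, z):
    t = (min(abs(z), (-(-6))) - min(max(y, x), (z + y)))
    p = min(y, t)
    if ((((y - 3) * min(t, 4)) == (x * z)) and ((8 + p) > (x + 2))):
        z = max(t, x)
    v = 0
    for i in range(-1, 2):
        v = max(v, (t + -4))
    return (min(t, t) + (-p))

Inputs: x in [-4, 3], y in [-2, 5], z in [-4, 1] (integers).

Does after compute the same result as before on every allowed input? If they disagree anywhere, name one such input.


This is a faithful refactor — local variable names differ; min/max/abs usage differs; statement counts differ, but the computed results match everywhere.
Spot check at x=-4, y=-1, z=-1 — before: t becomes 3; next p becomes -1; next ((((y - 3) * min(t, 4)) == (x * z)) and ((8 + p) > (x + 2))) evaluates to false; next v becomes 0; next at i=-1:; next v becomes 0; next at i=0:; next v becomes 0; next at i=1:; next v becomes 0; next final value 4. after: r becomes 1; next t becomes 3; next p becomes -1; next ((((y - 3) * min(t, 4)) == (x * z)) and ((8 + p) > (x + 2))) evaluates to false; next v becomes 0; next at i=-1:; next v becomes 0; next at i=0:; next v becomes 0; next at i=1:; next v becomes 0; next final value 4. Both give 4.
Sweeping the whole domain (384 inputs) finds no disagreement.
verdict: equivalent


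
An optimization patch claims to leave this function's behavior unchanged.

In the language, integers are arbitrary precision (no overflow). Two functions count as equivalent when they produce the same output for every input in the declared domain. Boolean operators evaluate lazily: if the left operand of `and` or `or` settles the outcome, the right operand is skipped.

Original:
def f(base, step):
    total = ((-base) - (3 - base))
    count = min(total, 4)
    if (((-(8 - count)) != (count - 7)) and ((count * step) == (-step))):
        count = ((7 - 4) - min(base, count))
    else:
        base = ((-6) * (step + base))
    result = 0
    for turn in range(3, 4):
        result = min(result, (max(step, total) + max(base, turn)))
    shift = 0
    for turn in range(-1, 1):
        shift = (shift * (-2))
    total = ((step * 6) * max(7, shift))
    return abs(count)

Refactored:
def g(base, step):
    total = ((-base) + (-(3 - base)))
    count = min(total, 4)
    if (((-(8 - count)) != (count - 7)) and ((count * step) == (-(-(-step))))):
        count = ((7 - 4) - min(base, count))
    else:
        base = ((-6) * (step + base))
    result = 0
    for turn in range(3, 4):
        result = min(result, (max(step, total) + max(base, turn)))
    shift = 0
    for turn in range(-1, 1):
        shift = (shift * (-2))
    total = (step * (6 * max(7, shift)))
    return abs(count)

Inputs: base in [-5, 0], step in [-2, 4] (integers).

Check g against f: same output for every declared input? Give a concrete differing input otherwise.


The two versions differ — the changes include arithmetic usage differs.
Spot check at base=-2, step=3 — f: total := -3 | count := -3 | (((-(8 - count)) != (count - 7)) and ((count * step) == (-step))): false | base := -6 | result := 0 | iter turn=3: | result := 0 | shift := 0 | iter turn=-1: | shift := 0 | iter turn=0: | shift := 0 | total := 126 | result 3. g: total := -3 | count := -3 | (((-(8 - count)) != (count - 7)) and ((count * step) == (-(-(-step))))): false | base := -6 | result := 0 | iter turn=3: | result := 0 | shift := 0 | iter turn=-1: | shift := 0 | iter turn=0: | shift := 0 | total := 126 | result 3. Both give 3.
Sweeping the whole domain (42 inputs) finds no disagreement.
verdict: equivalent


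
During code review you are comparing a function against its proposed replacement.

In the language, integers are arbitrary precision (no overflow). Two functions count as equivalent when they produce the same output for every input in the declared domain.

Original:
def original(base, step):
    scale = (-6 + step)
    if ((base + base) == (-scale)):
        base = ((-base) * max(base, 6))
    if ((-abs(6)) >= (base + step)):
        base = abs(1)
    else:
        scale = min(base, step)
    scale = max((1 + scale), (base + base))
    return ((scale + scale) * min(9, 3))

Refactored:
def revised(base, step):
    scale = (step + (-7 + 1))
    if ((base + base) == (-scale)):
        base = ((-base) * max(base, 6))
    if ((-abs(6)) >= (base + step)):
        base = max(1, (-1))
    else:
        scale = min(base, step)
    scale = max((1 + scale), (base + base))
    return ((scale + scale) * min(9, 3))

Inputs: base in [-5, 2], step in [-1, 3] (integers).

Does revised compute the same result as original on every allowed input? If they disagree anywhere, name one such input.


Differences: constant usage differs, arithmetic usage differs, min/max/abs usage differs — yet all 40 inputs agree.
verdict: equivalent


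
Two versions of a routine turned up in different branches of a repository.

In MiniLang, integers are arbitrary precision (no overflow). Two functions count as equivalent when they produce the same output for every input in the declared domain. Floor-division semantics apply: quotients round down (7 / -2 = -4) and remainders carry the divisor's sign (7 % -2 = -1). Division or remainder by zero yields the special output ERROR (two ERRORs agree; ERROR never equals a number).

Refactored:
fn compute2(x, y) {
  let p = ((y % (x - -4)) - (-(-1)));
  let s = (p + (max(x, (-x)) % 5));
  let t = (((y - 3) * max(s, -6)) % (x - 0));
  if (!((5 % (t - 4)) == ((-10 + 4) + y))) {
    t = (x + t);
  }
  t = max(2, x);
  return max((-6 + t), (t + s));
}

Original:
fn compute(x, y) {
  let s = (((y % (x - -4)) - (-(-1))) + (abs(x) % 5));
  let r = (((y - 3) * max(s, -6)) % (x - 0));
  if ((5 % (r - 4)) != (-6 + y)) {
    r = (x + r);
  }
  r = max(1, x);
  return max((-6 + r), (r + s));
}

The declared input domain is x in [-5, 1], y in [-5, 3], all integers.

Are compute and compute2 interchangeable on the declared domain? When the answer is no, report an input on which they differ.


Not equivalent: x=-5, y=-5 separates them (0 vs 1).
compute: s=-1, then r=-2, then ((5 % (r - 4)) != (-6 + y)) is true, then r=-7, then r=1, then returns 0
compute2: p=-1, then s=-1, then t=-2, then (!((5 % (t - 4)) == ((-10 + 4) + y))) is true, then t=-7, then t=2, then returns 1
verdict: not equivalent; witness: x=-5, y=-5


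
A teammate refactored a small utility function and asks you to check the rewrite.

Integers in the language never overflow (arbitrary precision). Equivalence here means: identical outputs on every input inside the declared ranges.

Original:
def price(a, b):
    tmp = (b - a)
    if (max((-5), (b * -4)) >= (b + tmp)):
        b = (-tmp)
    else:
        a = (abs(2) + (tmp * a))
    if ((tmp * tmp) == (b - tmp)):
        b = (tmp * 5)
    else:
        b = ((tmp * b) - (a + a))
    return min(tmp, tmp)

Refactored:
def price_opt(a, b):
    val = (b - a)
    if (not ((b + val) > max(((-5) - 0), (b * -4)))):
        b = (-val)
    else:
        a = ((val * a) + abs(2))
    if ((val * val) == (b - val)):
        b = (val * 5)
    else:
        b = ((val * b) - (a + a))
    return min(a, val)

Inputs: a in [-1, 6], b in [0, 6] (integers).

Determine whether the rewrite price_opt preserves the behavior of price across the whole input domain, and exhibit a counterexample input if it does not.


At a=-1, b=1: price gives 2, price_opt gives 0.
verdict: not equivalent; witness: a=-1, b=1


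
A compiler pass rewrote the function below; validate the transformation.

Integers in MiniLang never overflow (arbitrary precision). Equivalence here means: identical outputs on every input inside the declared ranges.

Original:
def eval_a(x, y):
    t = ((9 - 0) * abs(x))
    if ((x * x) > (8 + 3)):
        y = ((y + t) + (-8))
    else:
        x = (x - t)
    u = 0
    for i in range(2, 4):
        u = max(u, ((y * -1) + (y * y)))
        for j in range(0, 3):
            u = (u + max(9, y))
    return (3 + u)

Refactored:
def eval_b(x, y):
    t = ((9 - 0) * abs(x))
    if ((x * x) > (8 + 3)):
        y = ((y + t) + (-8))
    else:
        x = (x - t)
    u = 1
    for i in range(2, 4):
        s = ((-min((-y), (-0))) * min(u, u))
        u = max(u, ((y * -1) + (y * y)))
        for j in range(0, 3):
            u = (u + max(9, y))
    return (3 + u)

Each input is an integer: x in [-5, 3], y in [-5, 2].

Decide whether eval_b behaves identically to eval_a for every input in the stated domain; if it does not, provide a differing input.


Consider the input x=-3, y=0.
eval_a: t=27, then ((x * x) > (8 + 3)) is false, then x=-30, then u=0, then (i=2), then u=0, then (j=0), then u=9, then (j=1), then u=18, then (j=2), then u=27, then (i=3), then u=27, then (j=0), then u=36, then (j=1), then u=45, then (j=2), then u=54, then returns 57
eval_b: t=27, then ((x * x) > (8 + 3)) is false, then x=-30, then u=1, then (i=2), then s=0, then u=1, then (j=0), then u=10, then (j=1), then u=19, then (j=2), then u=28, then (i=3), then s=0, then u=28, then (j=0), then u=37, then (j=1), then u=46, then (j=2), then u=55, then returns 58
57 and 58 differ, so these are not the same function on this domain.
verdict: not equivalent; witness: x=-3, y=0


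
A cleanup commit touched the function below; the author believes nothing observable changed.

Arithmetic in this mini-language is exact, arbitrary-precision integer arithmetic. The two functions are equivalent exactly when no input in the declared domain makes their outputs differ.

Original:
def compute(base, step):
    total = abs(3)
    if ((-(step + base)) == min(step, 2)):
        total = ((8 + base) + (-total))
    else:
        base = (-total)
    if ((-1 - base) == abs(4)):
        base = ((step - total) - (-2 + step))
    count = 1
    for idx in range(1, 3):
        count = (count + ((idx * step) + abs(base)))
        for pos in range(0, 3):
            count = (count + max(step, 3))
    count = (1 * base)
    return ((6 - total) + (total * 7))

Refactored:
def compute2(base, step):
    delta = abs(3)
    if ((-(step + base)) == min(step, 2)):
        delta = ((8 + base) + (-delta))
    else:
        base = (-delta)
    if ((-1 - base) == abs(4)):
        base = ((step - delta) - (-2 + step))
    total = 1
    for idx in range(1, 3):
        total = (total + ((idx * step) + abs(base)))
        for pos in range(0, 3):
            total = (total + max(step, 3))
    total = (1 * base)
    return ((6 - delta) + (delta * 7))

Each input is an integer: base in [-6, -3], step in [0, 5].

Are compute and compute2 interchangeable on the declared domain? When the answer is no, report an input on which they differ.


Comparing the listings, the differences include: local variable names differ.
One worked example (base=-6, step=4) — compute: total = 3; ((-(step + base)) == min(step, 2)) -> true; total = -1; ((-1 - base) == abs(4)) -> false; count = 1; [idx=1]; count = 11; [pos=0]; count = 15; [pos=1]; count = 19; [pos=2]; count = 23; [idx=2]; count = 37; [pos=0]; count = 41; [pos=1]; count = 45; [pos=2]; count = 49; count = -6; return 0; compute2: delta = 3; ((-(step + base)) == min(step, 2)) -> true; delta = -1; ((-1 - base) == abs(4)) -> false; total = 1; [idx=1]; total = 11; [pos=0]; total = 15; [pos=1]; total = 19; [pos=2]; total = 23; [idx=2]; total = 37; [pos=0]; total = 41; [pos=1]; total = 45; [pos=2]; total = 49; total = -6; return 0; agreement on 0.
Across all 24 domain points the two functions coincide.
verdict: equivalent


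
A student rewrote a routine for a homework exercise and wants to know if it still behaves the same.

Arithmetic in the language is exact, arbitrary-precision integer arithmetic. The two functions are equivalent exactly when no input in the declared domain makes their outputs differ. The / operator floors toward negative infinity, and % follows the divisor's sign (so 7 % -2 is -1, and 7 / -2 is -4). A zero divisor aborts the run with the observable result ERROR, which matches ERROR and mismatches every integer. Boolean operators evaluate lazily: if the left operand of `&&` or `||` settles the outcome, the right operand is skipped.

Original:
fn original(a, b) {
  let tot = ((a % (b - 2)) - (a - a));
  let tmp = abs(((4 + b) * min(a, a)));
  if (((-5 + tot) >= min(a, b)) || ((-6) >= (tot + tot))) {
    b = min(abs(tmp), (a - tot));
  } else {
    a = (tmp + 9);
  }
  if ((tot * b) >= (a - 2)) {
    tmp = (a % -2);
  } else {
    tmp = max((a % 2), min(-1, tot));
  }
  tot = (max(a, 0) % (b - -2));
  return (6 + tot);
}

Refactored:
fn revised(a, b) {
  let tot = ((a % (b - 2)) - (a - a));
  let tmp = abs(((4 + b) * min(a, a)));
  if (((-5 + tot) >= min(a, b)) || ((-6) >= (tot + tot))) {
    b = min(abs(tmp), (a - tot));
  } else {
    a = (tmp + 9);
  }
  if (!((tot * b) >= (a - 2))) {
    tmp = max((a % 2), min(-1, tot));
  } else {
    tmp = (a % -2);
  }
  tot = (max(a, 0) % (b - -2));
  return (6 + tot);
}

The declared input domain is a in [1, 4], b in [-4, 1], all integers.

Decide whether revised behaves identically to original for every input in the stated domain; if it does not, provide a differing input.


Equivalent — the differences include boolean connective usage differs, yet no declared input distinguishes the two.
One worked example (a=1, b=1) — original: tot := 0 | tmp := 5 | (((-5 + tot) >= min(a, b)) || ((-6) >= (tot + tot))): false | a := 14 | ((tot * b) >= (a - 2)): false | tmp := 0 | tot := 2 | result 8; revised: tot := 0 | tmp := 5 | (((-5 + tot) >= min(a, b)) || ((-6) >= (tot + tot))): false | a := 14 | (!((tot * b) >= (a - 2))): true | tmp := 0 | tot := 2 | result 8; agreement on 8.
An exhaustive pass over the 24 declared inputs shows identical outputs.
verdict: equivalent


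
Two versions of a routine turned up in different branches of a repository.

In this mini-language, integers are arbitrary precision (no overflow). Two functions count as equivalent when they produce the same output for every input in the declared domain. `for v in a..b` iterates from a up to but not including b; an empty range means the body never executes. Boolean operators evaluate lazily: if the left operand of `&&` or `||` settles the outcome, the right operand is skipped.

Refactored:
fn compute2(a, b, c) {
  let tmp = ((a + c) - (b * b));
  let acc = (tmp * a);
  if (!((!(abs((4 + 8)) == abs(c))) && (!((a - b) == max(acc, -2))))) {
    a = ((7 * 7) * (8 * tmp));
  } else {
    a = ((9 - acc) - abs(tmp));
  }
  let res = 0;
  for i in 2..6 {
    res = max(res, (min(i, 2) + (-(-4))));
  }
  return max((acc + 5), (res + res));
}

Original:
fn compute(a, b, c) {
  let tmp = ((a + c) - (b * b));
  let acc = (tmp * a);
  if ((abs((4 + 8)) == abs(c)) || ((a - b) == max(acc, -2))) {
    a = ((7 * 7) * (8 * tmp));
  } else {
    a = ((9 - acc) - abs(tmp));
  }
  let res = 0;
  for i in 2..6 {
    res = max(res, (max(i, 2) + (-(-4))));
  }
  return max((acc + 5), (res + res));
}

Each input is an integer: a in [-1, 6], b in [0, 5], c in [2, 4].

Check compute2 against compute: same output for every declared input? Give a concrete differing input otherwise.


Consider the input a=-1, b=0, c=2.
compute: tmp=1, then acc=-1, then ((abs((4 + 8)) == abs(c)) || ((a - b) == max(acc, -2))) is true, then a=392, then res=0, then (i=2), then res=6, then (i=3), then res=7, then (i=4), then res=8, then (i=5), then res=9, then returns 18
compute2: tmp=1, then acc=-1, then (!((!(abs((4 + 8)) == abs(c))) && (!((a - b) == max(acc, -2))))) is true, then a=392, then res=0, then (i=2), then res=6, then (i=3), then res=6, then (i=4), then res=6, then (i=5), then res=6, then returns 12
18 != 12, so the rewrite changes behavior.
verdict: not equivalent; witness: a=-1, b=0, c=2


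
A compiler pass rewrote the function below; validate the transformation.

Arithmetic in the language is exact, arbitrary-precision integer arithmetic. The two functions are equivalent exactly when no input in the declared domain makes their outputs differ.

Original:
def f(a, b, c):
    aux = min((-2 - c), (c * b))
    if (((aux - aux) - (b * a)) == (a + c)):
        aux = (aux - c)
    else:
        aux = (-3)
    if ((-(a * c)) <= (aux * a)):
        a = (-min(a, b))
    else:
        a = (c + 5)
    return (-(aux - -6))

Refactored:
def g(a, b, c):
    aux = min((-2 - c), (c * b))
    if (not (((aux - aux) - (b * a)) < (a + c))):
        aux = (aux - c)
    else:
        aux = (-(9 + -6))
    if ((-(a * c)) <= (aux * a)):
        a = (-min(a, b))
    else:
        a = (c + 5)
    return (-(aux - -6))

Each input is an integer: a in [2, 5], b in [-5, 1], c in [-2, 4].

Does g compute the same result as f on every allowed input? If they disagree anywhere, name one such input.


Run the pair on a=2, b=-5, c=-2.
f: aux becomes 0; next (((aux - aux) - (b * a)) == (a + c)) evaluates to false; next aux becomes -3; next ((-(a * c)) <= (aux * a)) evaluates to false; next a becomes 3; next final value -3
g: aux becomes 0; next (not (((aux - aux) - (b * a)) < (a + c))) evaluates to true; next aux becomes 2; next ((-(a * c)) <= (aux * a)) evaluates to true; next a becomes 5; next final value -8
-3 and -8 differ, so these are not the same function on this domain.
verdict: not equivalent; witness: a=2, b=-5, c=-2


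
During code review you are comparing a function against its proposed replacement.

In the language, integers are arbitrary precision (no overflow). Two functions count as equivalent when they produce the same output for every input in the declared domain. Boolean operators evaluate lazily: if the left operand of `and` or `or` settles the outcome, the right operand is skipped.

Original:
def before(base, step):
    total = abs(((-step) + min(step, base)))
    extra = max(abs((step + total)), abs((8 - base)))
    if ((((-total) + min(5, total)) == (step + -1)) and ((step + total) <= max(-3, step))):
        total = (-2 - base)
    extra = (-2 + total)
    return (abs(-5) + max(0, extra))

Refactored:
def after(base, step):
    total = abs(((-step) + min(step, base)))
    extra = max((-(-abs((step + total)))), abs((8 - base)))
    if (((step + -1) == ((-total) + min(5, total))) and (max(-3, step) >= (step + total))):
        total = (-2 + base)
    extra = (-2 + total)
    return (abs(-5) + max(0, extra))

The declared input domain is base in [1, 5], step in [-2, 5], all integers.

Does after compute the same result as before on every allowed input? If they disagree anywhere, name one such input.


Input base=5, step=1: 5 from before versus 6 from after.
verdict: not equivalent; witness: base=5, step=1


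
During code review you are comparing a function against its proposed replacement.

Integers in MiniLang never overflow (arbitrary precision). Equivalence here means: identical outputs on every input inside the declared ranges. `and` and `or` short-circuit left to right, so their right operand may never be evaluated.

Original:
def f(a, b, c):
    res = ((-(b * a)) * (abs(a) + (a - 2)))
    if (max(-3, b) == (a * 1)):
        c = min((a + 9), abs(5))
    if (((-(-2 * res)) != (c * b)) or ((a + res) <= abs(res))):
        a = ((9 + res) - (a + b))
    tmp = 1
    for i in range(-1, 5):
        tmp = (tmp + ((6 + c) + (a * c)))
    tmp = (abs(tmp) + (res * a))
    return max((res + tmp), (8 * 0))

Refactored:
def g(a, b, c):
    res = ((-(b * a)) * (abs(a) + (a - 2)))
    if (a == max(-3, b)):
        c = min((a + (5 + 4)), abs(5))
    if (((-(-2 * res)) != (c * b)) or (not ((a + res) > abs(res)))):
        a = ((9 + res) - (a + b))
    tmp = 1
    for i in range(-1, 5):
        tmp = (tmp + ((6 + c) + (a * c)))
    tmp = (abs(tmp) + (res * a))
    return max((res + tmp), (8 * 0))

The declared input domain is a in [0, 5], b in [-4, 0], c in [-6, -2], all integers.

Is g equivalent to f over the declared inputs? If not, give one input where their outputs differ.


The two are interchangeable: boolean connective usage differs; and arithmetic usage differs; and constant usage differs; and comparison usage differs, and every declared input agrees.
One worked example (a=5, b=-4, c=-6) — f: res=160, then (max(-3, b) == (a * 1)) is false, then (((-(-2 * res)) != (c * b)) or ((a + res) <= abs(res))) is true, then a=168, then tmp=1, then (i=-1), then tmp=-1007, then (i=0), then tmp=-2015, then (i=1), then tmp=-3023, then (i=2), then tmp=-4031, then (i=3), then tmp=-5039, then (i=4), then tmp=-6047, then tmp=32927, then returns 33087; g: res=160, then (a == max(-3, b)) is false, then (((-(-2 * res)) != (c * b)) or (not ((a + res) > abs(res)))) is true, then a=168, then tmp=1, then (i=-1), then tmp=-1007, then (i=0), then tmp=-2015, then (i=1), then tmp=-3023, then (i=2), then tmp=-4031, then (i=3), then tmp=-5039, then (i=4), then tmp=-6047, then tmp=32927, then returns 33087; agreement on 33087.
Every one of the 150 inputs gives matching results.
verdict: equivalent


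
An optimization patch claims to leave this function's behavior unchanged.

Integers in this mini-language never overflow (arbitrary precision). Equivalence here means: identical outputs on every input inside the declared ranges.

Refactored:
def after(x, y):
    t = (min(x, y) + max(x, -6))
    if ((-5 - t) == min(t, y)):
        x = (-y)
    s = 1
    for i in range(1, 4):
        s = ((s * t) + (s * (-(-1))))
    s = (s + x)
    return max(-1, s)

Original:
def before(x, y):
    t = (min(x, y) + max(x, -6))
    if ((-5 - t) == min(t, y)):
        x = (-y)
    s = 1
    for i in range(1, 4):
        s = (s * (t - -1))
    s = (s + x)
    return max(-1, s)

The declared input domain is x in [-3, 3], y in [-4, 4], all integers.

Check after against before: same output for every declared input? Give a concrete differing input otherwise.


Equivalent — the differences include arithmetic usage differs, yet no declared input distinguishes the two.
Spot check at x=0, y=-2 — before: t becomes -2; next ((-5 - t) == min(t, y)) evaluates to false; next s becomes 1; next at i=1:; next s becomes -1; next at i=2:; next s becomes 1; next at i=3:; next s becomes -1; next s becomes -1; next final value -1. after: t becomes -2; next ((-5 - t) == min(t, y)) evaluates to false; next s becomes 1; next at i=1:; next s becomes -1; next at i=2:; next s becomes 1; next at i=3:; next s becomes -1; next s becomes -1; next final value -1. Both give -1.
Every one of the 63 inputs gives matching results.
verdict: equivalent


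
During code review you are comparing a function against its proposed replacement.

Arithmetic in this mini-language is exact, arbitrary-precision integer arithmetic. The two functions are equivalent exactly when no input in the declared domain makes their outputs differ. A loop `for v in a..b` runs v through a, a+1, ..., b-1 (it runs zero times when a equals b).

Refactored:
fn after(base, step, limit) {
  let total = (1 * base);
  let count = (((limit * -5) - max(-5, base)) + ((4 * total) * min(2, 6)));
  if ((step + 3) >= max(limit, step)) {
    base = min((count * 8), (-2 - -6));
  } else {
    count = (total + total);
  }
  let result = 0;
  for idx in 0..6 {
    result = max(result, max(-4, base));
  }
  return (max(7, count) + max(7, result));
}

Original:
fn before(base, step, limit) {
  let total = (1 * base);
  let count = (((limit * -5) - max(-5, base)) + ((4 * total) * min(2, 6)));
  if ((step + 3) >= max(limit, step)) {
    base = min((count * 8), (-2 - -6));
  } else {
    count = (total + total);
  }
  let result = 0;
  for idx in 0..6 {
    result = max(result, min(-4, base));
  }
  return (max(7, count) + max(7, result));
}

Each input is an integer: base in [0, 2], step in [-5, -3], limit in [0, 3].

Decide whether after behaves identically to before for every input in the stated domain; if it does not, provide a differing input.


Equivalent. The edit looks behavioral (`min(-4, base)` became `max(-4, base)`), but over these ranges it never changes the outcome.
Sweeping the whole domain (36 inputs) finds no disagreement.
Tracing base=0, step=-4, limit=0: before: total=0, then count=0, then ((step + 3) >= max(limit, step)) is false, then count=0, then result=0, then (idx=0), then result=0, then (idx=1), then result=0, then (idx=2), then result=0, then (idx=3), then result=0, then (idx=4), then result=0, then (idx=5), then result=0, then returns 14 | after: total=0, then count=0, then ((step + 3) >= max(limit, step)) is false, then count=0, then result=0, then (idx=0), then result=0, then (idx=1), then result=0, then (idx=2), then result=0, then (idx=3), then result=0, then (idx=4), then result=0, then (idx=5), then result=0, then returns 14 — matching result 14.
verdict: equivalent


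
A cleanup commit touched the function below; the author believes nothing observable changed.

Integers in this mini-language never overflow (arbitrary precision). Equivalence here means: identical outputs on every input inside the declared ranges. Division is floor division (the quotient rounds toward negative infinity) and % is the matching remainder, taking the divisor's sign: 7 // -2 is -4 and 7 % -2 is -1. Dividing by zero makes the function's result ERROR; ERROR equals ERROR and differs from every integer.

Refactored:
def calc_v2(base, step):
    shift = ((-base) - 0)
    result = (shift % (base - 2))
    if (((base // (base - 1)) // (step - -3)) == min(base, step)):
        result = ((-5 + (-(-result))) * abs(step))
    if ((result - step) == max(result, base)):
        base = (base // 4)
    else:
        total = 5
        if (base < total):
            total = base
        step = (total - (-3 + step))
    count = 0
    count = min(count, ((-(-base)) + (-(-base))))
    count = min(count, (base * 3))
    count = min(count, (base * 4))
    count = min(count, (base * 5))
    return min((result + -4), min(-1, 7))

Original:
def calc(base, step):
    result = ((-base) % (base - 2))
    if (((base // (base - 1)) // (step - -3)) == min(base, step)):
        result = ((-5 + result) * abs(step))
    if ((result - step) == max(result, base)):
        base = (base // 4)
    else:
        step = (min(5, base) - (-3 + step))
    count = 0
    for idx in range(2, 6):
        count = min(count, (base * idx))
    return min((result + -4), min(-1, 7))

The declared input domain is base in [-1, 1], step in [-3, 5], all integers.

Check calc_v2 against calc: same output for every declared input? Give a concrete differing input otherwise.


This is a faithful refactor — loop structure differs; statement counts differ; comparison usage differs; min/max/abs usage differs; constant usage differs; branching structure differs; local variable names differ; arithmetic usage differs, but the computed results match everywhere.
Tracing base=0, step=-3: calc: result becomes 0; next hits division by zero so the output is ERROR | calc_v2: shift becomes 0; next result becomes 0; next hits division by zero so the output is ERROR — matching result ERROR.
Checked all 27 inputs in the declared domain: the outputs agree on every one.
verdict: equivalent


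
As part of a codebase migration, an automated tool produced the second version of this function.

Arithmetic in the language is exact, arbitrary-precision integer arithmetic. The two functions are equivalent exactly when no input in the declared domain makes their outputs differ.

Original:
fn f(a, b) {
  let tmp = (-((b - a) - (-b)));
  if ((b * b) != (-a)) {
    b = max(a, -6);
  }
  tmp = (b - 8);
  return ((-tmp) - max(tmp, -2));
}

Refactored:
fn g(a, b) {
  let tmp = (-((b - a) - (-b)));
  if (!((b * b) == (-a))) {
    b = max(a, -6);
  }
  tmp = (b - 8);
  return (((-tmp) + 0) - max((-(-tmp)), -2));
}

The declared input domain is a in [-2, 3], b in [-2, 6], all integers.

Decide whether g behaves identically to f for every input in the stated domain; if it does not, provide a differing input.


Equivalent — the differences include comparison usage differs, boolean connective usage differs, constant usage differs, arithmetic usage differs, yet no declared input distinguishes the two.
Tracing a=0, b=1: f: tmp = -2; ((b * b) != (-a)) -> true; b = 0; tmp = -8; return 10 | g: tmp = -2; (!((b * b) == (-a))) -> true; b = 0; tmp = -8; return 10 — matching result 10.
Every one of the 54 inputs gives matching results.
verdict: equivalent


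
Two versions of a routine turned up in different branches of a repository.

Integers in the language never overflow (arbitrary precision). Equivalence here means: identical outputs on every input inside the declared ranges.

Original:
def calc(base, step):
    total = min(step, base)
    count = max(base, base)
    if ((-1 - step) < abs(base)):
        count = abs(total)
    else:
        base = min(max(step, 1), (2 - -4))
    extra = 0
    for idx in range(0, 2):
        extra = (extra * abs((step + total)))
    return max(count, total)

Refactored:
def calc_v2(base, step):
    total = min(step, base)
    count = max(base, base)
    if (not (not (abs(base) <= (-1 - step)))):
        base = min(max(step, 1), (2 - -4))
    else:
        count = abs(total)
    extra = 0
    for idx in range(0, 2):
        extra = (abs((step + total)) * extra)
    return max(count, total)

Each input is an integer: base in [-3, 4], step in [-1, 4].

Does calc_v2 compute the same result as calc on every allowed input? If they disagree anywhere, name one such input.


Reading the diff, among the changes: boolean connective usage differs; and comparison usage differs.
As a probe, take base=-1, step=4: calc runs total=-1, then count=-1, then ((-1 - step) < abs(base)) is true, then count=1, then extra=0, then (idx=0), then extra=0, then (idx=1), then extra=0, then returns 1; calc_v2 runs total=-1, then count=-1, then (not (not (abs(base) <= (-1 - step)))) is false, then count=1, then extra=0, then (idx=0), then extra=0, then (idx=1), then extra=0, then returns 1; both end at 1.
Every one of the 48 inputs gives matching results.
verdict: equivalent


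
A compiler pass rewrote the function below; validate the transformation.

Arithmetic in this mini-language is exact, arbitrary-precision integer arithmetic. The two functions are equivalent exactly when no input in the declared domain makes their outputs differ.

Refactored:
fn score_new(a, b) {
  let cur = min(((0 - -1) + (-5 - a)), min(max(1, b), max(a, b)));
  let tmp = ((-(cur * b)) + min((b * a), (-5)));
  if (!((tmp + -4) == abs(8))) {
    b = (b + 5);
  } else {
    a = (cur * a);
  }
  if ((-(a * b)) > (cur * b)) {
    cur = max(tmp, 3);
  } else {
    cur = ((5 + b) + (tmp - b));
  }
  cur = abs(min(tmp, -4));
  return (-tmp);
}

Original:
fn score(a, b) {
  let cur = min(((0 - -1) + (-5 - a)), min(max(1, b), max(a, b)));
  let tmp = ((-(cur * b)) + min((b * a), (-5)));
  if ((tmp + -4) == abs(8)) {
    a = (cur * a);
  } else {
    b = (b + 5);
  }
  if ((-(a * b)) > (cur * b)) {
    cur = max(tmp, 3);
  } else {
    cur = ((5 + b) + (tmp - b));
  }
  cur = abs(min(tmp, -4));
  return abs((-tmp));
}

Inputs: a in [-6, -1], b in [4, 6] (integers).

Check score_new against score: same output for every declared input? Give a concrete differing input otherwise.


Consider the input a=-1, b=4.
score: cur = -3; tmp = 7; ((tmp + -4) == abs(8)) -> false; b = 9; ((-(a * b)) > (cur * b)) -> true; cur = 7; cur = 4; return 7
score_new: cur = -3; tmp = 7; (!((tmp + -4) == abs(8))) -> true; b = 9; ((-(a * b)) > (cur * b)) -> true; cur = 7; cur = 4; return -7
7 != -7, so the rewrite changes behavior.
verdict: not equivalent; witness: a=-1, b=4


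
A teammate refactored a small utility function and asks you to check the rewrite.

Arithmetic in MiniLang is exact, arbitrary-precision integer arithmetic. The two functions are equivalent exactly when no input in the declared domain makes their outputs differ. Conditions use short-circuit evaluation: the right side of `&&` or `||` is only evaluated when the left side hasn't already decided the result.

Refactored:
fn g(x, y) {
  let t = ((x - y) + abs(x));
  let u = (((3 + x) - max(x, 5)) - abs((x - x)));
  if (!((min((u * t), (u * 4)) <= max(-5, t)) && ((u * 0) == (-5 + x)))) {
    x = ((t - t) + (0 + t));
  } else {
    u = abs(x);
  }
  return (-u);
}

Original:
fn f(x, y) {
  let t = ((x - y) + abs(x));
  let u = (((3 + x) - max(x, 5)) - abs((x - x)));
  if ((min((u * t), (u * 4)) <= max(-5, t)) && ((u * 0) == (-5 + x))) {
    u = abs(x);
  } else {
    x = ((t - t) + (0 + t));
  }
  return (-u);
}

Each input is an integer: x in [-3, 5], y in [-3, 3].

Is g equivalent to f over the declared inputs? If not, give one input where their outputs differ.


This is a faithful refactor — boolean connective usage differs, but the computed results match everywhere.
One worked example (x=3, y=-1) — f: t = 7; u = 1; ((min((u * t), (u * 4)) <= max(-5, t)) && ((u * 0) == (-5 + x))) -> false; x = 7; return -1; g: t = 7; u = 1; (!((min((u * t), (u * 4)) <= max(-5, t)) && ((u * 0) == (-5 + x)))) -> true; x = 7; return -1; agreement on -1.
Sweeping the whole domain (63 inputs) finds no disagreement.
verdict: equivalent


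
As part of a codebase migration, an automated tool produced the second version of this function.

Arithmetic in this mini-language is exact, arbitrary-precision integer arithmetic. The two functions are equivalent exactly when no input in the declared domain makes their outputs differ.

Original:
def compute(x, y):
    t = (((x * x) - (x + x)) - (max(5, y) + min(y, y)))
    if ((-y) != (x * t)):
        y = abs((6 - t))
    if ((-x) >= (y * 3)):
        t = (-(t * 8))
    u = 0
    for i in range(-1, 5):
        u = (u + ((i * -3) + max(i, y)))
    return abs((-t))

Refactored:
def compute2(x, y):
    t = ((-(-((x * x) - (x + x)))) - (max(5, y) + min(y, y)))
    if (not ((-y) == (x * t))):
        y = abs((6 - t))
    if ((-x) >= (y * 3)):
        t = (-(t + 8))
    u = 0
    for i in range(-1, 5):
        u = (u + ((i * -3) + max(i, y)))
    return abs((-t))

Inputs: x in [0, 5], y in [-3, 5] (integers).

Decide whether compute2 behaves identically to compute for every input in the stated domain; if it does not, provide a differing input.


The rewrite breaks on x=0, y=0, where the results are 40 and 3.
compute: t becomes -5; next ((-y) != (x * t)) evaluates to false; next ((-x) >= (y * 3)) evaluates to true; next t becomes 40; next u becomes 0; next at i=-1:; next u becomes 3; next at i=0:; next u becomes 3; next at i=1:; next u becomes 1; next at i=2:; next u becomes -3; next at i=3:; next u becomes -9; next at i=4:; next u becomes -17; next final value 40
compute2: t becomes -5; next (not ((-y) == (x * t))) evaluates to false; next ((-x) >= (y * 3)) evaluates to true; next t becomes -3; next u becomes 0; next at i=-1:; next u becomes 3; next at i=0:; next u becomes 3; next at i=1:; next u becomes 1; next at i=2:; next u becomes -3; next at i=3:; next u becomes -9; next at i=4:; next u becomes -17; next final value 3
verdict: not equivalent; witness: x=0, y=0


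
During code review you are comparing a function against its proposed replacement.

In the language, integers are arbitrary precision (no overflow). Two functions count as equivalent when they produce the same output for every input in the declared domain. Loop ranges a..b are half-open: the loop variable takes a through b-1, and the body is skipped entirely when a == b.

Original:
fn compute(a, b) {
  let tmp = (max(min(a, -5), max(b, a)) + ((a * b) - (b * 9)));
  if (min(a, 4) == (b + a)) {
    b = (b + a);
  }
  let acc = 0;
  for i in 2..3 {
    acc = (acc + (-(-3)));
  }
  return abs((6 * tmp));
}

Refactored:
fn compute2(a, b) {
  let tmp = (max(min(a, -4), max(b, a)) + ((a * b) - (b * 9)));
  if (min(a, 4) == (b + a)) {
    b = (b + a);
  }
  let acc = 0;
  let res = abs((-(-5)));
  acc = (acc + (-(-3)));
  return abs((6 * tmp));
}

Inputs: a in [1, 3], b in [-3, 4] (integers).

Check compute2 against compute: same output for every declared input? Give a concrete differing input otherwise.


Equivalent. The edit looks behavioral (`-5` became `-4`), but over these ranges it never changes the outcome.
Every one of the 24 inputs gives matching results.
Tracing a=1, b=-3: compute: tmp := 25 | (min(a, 4) == (b + a)): false | acc := 0 | iter i=2: | acc := 3 | result 150 | compute2: tmp := 25 | (min(a, 4) == (b + a)): false | acc := 0 | res := 5 | acc := 3 | result 150 — matching result 150.
verdict: equivalent


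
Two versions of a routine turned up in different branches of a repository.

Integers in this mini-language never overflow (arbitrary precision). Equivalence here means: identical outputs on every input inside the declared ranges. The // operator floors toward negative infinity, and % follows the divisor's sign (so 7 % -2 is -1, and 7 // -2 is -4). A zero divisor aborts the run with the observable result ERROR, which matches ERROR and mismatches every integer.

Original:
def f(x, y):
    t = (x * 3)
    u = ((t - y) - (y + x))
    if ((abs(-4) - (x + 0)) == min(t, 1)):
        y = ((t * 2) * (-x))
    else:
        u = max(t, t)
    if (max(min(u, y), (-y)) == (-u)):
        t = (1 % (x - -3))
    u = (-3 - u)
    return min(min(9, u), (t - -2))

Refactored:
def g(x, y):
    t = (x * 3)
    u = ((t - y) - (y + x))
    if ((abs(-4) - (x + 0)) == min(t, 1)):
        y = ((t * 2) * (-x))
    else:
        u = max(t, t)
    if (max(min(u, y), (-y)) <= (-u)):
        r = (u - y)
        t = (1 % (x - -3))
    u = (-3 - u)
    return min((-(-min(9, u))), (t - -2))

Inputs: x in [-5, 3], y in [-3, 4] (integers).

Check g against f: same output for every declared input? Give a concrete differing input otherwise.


Evaluate both at x=-5, y=-3.
f: t = -15; u = -4; ((abs(-4) - (x + 0)) == min(t, 1)) -> false; u = -15; (max(min(u, y), (-y)) == (-u)) -> false; u = 12; return -13
g: t = -15; u = -4; ((abs(-4) - (x + 0)) == min(t, 1)) -> false; u = -15; (max(min(u, y), (-y)) <= (-u)) -> true; r = -12; t = -1; u = 12; return 1
-13 against 1: the behavior changed.
verdict: not equivalent; witness: x=-5, y=-3


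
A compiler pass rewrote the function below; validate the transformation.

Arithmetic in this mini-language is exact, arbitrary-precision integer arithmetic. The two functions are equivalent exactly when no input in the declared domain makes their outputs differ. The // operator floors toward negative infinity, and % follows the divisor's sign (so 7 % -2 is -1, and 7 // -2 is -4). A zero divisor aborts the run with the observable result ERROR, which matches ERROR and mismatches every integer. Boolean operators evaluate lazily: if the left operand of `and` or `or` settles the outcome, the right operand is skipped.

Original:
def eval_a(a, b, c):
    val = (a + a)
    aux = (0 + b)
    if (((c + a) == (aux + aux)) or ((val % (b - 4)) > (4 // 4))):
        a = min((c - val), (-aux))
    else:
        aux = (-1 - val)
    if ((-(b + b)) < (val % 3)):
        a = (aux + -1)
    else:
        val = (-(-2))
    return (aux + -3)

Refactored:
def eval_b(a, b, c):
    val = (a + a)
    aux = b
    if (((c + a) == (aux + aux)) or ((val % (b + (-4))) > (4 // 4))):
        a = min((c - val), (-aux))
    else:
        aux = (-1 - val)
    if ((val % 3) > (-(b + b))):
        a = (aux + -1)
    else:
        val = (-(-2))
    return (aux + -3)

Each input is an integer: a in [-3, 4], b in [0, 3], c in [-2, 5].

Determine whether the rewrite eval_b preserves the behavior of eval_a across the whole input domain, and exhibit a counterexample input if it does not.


Behavior is preserved: although comparison usage differs, constant usage differs, arithmetic usage differs, the outputs never diverge.
As a probe, take a=3, b=3, c=-2: eval_a runs val = 6; aux = 3; (((c + a) == (aux + aux)) or ((val % (b - 4)) > (4 // 4))) -> false; aux = -7; ((-(b + b)) < (val % 3)) -> true; a = -8; return -10; eval_b runs val = 6; aux = 3; (((c + a) == (aux + aux)) or ((val % (b + (-4))) > (4 // 4))) -> false; aux = -7; ((val % 3) > (-(b + b))) -> true; a = -8; return -10; both end at -10.
Across all 256 domain points the two functions coincide.
verdict: equivalent
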